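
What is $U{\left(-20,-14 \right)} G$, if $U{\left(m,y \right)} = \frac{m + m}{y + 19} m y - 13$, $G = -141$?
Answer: $317673$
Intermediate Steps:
$U{\left(m,y \right)} = -13 + \frac{2 y m^{2}}{19 + y}$ ($U{\left(m,y \right)} = \frac{2 m}{19 + y} m y - 13 = \frac{2 m^{2}}{19 + y} y - 13 = \frac{2 y m^{2}}{19 + y} - 13 = -13 + \frac{2 y m^{2}}{19 + y}$)
$U{\left(-20,-14 \right)} G = \frac{-247 - -182 + 2 \left(-14\right) \left(-20\right)^{2}}{19 - 14} \left(-141\right) = \frac{-247 + 182 + 2 \left(-14\right) 400}{5} \left(-141\right) = \frac{-247 + 182 - 11200}{5} \left(-141\right) = \frac{1}{5} \left(-11265\right) \left(-141\right) = \left(-2253\right) \left(-141\right) = 317673$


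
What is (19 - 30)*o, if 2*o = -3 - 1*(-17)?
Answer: -77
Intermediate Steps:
o = 7 (o = (-3 - 1*(-17))/2 = (-3 + 17)/2 = (½)*14 = 7)
(19 - 30)*o = (19 - 30)*7 = -11*7 = -77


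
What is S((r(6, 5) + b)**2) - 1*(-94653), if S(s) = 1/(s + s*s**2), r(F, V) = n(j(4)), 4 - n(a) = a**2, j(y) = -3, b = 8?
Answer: 69853915/738 ≈ 94653.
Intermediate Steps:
n(a) = 4 - a**2
r(F, V) = -5 (r(F, V) = 4 - 1*(-3)**2 = 4 - 1*9 = 4 - 9 = -5)
S(s) = 1/(s + s**3)
S((r(6, 5) + b)**2) - 1*(-94653) = 1/((-5 + 8)**2 + ((-5 + 8)**2)**3) - 1*(-94653) = 1/(3**2 + (3**2)**3) + 94653 = 1/(9 + 9**3) + 94653 = 1/(9 + 729) + 94653 = 1/738 + 94653 = 69853915/738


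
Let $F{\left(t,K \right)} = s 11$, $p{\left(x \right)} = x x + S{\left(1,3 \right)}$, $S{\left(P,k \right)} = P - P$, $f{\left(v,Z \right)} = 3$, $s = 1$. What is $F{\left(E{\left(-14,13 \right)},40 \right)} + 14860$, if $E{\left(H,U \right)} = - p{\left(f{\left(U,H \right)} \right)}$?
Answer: $14871$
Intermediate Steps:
$S{\left(P,k \right)} = 0$
$p{\left(x \right)} = x^{2}$ ($p{\left(x \right)} = x x + 0 = x^{2} + 0 = x^{2}$)
$E{\left(H,U \right)} = -9$ ($E{\left(H,U \right)} = - 3^{2} = \left(-1\right) 9 = -9$)
$F{\left(t,K \right)} = 11$ ($F{\left(t,K \right)} = 1 \cdot 11 = 11$)
$F{\left(E{\left(-14,13 \right)},40 \right)} + 14860 = 11 + 14860 = 14871$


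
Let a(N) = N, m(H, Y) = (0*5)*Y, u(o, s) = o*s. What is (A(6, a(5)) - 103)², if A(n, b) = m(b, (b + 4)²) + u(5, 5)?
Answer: 6084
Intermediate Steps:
m(H, Y) = 0 (m(H, Y) = 0*Y = 0)
A(n, b) = 25 (A(n, b) = 0 + 5*5 = 0 + 25 = 25)
(A(6, a(5)) - 103)² = (25 - 103)² = (-78)² = 6084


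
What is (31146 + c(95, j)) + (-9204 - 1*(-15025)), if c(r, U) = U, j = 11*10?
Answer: 37077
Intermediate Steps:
j = 110
(31146 + c(95, j)) + (-9204 - 1*(-15025)) = (31146 + 110) + (-9204 - 1*(-15025)) = 31256 + (-9204 + 15025) = 31256 + 5821 = 37077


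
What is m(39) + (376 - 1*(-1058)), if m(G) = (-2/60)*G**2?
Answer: 13833/10 ≈ 1383.3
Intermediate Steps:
m(G) = -G**2/30 (m(G) = (-2*1/60)*G**2 = -G**2/30)
m(39) + (376 - 1*(-1058)) = -1/30*39**2 + (376 - 1*(-1058)) = -1/30*1521 + (376 + 1058) = -507/10 + 1434 = 13833/10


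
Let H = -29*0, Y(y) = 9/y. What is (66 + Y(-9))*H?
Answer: 0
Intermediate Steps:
H = 0
(66 + Y(-9))*H = (66 + 9/(-9))*0 = (66 + 9*(-1/9))*0 = (66 - 1)*0 = 65*0 = 0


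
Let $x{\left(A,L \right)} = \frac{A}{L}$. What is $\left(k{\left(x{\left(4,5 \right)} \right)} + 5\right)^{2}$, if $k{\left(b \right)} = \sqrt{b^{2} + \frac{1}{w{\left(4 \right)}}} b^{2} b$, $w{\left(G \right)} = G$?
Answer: $\frac{9856761}{390625} + \frac{64 \sqrt{89}}{125} \approx 30.064$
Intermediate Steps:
$k{\left(b \right)} = b^{3} \sqrt{\frac{1}{4} + b^{2}}$ ($k{\left(b \right)} = \sqrt{b^{2} + \frac{1}{4}} b^{2} b = \sqrt{\frac{1}{4} + b^{2}} b^{2} b = b^{2} \sqrt{\frac{1}{4} + b^{2}} b = b^{3} \sqrt{\frac{1}{4} + b^{2}}$)
$\left(k{\left(x{\left(4,5 \right)} \right)} + 5\right)^{2} = \left(\frac{\left(\frac{4}{5}\right)^{3} \sqrt{1 + 4 \left(\frac{4}{5}\right)^{2}}}{2} + 5\right)^{2} = \left(\frac{1}{2} \cdot \frac{64}{125} \sqrt{1 + 4 \cdot \frac{16}{25}} + 5\right)^{2} = \left(\frac{1}{2} \cdot \frac{64}{125} \sqrt{1 + \frac{64}{25}} + 5\right)^{2} = \left(\frac{1}{2} \cdot \frac{64}{125} \sqrt{\frac{89}{25}} + 5\right)^{2} = \left(\frac{1}{2} \cdot \frac{64}{125} \frac{\sqrt{89}}{5} + 5\right)^{2} = \left(\frac{32 \sqrt{89}}{625} + 5\right)^{2} = \left(5 + \frac{32 \sqrt{89}}{625}\right)^{2}$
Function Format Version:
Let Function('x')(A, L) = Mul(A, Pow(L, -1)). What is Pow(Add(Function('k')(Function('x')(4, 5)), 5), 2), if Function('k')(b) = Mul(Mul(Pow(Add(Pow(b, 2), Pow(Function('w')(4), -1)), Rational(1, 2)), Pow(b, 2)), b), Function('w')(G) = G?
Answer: Add(Rational(9856761, 390625), Mul(Rational(64, 125), Pow(89, Rational(1, 2)))) ≈ 30.064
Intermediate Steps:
Function('k')(b) = Mul(Pow(b, 3), Pow(Add(Rational(1, 4), Pow(b, 2)), Rational(1, 2))) (Function('k')(b) = Mul(Mul(Pow(Add(Pow(b, 2), Pow(4, -1)), Rational(1, 2)), Pow(b, 2)), b) = Mul(Mul(Pow(Add(Pow(b, 2), Rational(1, 4)), Rational(1, 2)), Pow(b, 2)), b) = Mul(Mul(Pow(Add(Rational(1, 4), Pow(b, 2)), Rational(1, 2)), Pow(b, 2)), b) = Mul(Mul(Pow(b, 2), Pow(Add(Rational(1, 4), Pow(b, 2)), Rational(1, 2))), b) = Mul(Pow(b, 3), Pow(Add(Rational(1, 4), Pow(b, 2)), Rational(1, 2))))
Pow(Add(Function('k')(Function('x')(4, 5)), 5), 2) = Pow(Add(Mul(Rational(1, 2), Pow(Mul(4, Pow(5, -1)), 3), Pow(Add(1, Mul(4, Pow(Mul(4, Pow(5, -1)), 2))), Rational(1, 2))), 5), 2) = Pow(Add(Mul(Rational(1, 2), Pow(Mul(4, Rational(1, 5)), 3), Pow(Add(1, Mul(4, Pow(Mul(4, Rational(1, 5)), 2))), Rational(1, 2))), 5), 2) = Pow(Add(Mul(Rational(1, 2), Pow(Rational(4, 5), 3), Pow(Add(1, Mul(4, Pow(Rational(4, 5), 2))), Rational(1, 2))), 5), 2) = Pow(Add(Mul(Rational(1, 2), Rational(64, 125), Pow(Add(1, Mul(4, Rational(16, 25))), Rational(1, 2))), 5), 2) = Pow(Add(Mul(Rational(1, 2), Rational(64, 125), Pow(Add(1, Rational(64, 25)), Rational(1, 2))), 5), 2) = Pow(Add(Mul(Rational(1, 2), Rational(64, 125), Pow(Rational(89, 25), Rational(1, 2))), 5), 2) = Pow(Add(Mul(Rational(1, 2), Rational(64, 125), Mul(Rational(1, 5), Pow(89, Rational(1, 2)))), 5), 2) = Pow(Add(Mul(Rational(32, 625), Pow(89, Rational(1, 2))), 5), 2) = Pow(Add(5, Mul(Rational(32, 625), Pow(89, Rational(1, 2)))), 2)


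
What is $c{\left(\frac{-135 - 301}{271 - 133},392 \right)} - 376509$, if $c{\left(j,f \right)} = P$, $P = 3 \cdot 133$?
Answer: $-376110$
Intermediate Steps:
$P = 399$
$c{\left(j,f \right)} = 399$
$c{\left(\frac{-135 - 301}{271 - 133},392 \right)} - 376509 = 399 - 376509 = -376110$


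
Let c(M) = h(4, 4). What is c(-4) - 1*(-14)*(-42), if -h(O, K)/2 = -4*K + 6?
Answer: -568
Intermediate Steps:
h(O, K) = -12 + 8*K (h(O, K) = -2*(-4*K + 6) = -2*(6 - 4*K) = -12 + 8*K)
c(M) = 20 (c(M) = -12 + 8*4 = -12 + 32 = 20)
c(-4) - 1*(-14)*(-42) = 20 - 1*(-14)*(-42) = 20 + 14*(-42) = 20 - 588 = -568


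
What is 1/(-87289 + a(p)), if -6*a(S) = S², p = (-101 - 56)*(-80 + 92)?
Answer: -1/678865 ≈ -1.4730e-6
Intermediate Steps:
p = -1884 (p = -157*12 = -1884)
a(S) = -S²/6
1/(-87289 + a(p)) = 1/(-87289 - ⅙*(-1884)²) = 1/(-87289 - ⅙*3549456) = 1/(-87289 - 591576) = 1/(-678865) = -1/678865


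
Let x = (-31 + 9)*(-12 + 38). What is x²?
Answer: 327184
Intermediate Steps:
x = -572 (x = -22*26 = -572)
x² = (-572)² = 327184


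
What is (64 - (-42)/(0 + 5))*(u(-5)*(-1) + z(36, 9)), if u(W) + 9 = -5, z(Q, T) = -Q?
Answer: -7964/5 ≈ -1592.8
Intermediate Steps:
u(W) = -14 (u(W) = -9 - 5 = -14)
(64 - (-42)/(0 + 5))*(u(-5)*(-1) + z(36, 9)) = (64 - (-42)/(0 + 5))*(-14*(-1) - 1*36) = (64 - (-42)/5)*(14 - 36) = (64 - (-42)/5)*(-22) = (64 - 1*(-42/5))*(-22) = (64 + 42/5)*(-22) = (362/5)*(-22) = -7964/5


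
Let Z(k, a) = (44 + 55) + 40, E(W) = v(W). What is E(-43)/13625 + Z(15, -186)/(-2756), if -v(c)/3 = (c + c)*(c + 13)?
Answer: -4645063/7510100 ≈ -0.61851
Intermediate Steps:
v(c) = -6*c*(13 + c) (v(c) = -3*(c + c)*(c + 13) = -3*2*c*(13 + c) = -6*c*(13 + c))
E(W) = -6*W*(13 + W)
Z(k, a) = 139 (Z(k, a) = 99 + 40 = 139)
E(-43)/13625 + Z(15, -186)/(-2756) = -6*(-43)*(13 - 43)/13625 + 139/(-2756) = -6*(-43)*(-30)*(1/13625) + 139*(-1/2756) = -7740*1/13625 - 139/2756 = -1548/2725 - 139/2756 = -4645063/7510100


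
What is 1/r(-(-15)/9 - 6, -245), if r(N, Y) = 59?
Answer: 1/59 ≈ 0.016949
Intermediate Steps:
1/r(-(-15)/9 - 6, -245) = 1/59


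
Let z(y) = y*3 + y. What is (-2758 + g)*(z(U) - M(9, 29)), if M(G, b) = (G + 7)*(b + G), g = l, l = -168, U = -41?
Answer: 2258872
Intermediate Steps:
g = -168
M(G, b) = (7 + G)*(G + b)
z(y) = 4*y (z(y) = 3*y + y = 4*y)
(-2758 + g)*(z(U) - M(9, 29)) = (-2758 - 168)*(4*(-41) - (9² + 7*9 + 7*29 + 9*29)) = -2926*(-164 - (81 + 63 + 203 + 261)) = -2926*(-164 - 1*608) = -2926*(-164 - 608) = -2926*(-772) = 2258872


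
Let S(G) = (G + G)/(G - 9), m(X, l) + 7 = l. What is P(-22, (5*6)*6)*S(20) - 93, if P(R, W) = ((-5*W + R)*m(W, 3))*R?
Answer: -295133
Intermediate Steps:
m(X, l) = -7 + l
P(R, W) = R*(-4*R + 20*W) (P(R, W) = ((-5*W + R)*(-7 + 3))*R = ((R - 5*W)*(-4))*R = (-4*R + 20*W)*R = R*(-4*R + 20*W))
S(G) = 2*G/(-9 + G) (S(G) = (2*G)/(-9 + G) = 2*G/(-9 + G))
P(-22, (5*6)*6)*S(20) - 93 = (4*(-22)*(-1*(-22) + 5*((5*6)*6)))*(2*20/(-9 + 20)) - 93 = (4*(-22)*(22 + 5*(30*6)))*(2*20/11) - 93 = (4*(-22)*(22 + 5*180))*(2*20*(1/11)) - 93 = (4*(-22)*(22 + 900))*(40/11) - 93 = (4*(-22)*922)*(40/11) - 93 = -81136*40/11 - 93 = -295040 - 93 = -295133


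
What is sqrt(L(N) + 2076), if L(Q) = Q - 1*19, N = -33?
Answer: 2*sqrt(506) ≈ 44.989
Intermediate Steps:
L(Q) = -19 + Q (L(Q) = Q - 19 = -19 + Q)
sqrt(L(N) + 2076) = sqrt((-19 - 33) + 2076) = sqrt(-52 + 2076) = sqrt(2024) = 2*sqrt(506)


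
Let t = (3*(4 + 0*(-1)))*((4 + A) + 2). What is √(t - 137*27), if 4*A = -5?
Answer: I*√3642 ≈ 60.349*I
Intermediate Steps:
A = -5/4 (A = (¼)*(-5) = -5/4 ≈ -1.2500)
t = 57 (t = (3*(4 + 0*(-1)))*((4 - 5/4) + 2) = (3*(4 + 0))*(11/4 + 2) = (3*4)*(19/4) = 12*(19/4) = 57)
√(t - 137*27) = √(57 - 137*27) = √(57 - 3699) = √(-3642) = I*√3642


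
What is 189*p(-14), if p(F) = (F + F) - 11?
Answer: -7371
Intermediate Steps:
p(F) = -11 + 2*F (p(F) = 2*F - 11 = -11 + 2*F)
189*p(-14) = 189*(-11 + 2*(-14)) = 189*(-11 - 28) = 189*(-39) = -7371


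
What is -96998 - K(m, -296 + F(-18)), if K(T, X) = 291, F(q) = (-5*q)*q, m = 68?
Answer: -97289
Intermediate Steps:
F(q) = -5*q**2
-96998 - K(m, -296 + F(-18)) = -96998 - 1*291 = -96998 - 291 = -97289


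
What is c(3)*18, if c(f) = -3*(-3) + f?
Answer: 216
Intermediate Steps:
c(f) = 9 + f
c(3)*18 = (9 + 3)*18 = 12*18 = 216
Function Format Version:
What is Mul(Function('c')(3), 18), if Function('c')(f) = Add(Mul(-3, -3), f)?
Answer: 216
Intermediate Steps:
Function('c')(f) = Add(9, f)
Mul(Function('c')(3), 18) = Mul(Add(9, 3), 18) = Mul(12, 18) = 216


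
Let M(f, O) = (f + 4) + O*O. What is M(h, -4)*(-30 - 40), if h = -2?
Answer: -1260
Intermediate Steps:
M(f, O) = 4 + f + O² (M(f, O) = (4 + f) + O² = 4 + f + O²)
M(h, -4)*(-30 - 40) = (4 - 2 + (-4)²)*(-30 - 40) = (4 - 2 + 16)*(-70) = 18*(-70) = -1260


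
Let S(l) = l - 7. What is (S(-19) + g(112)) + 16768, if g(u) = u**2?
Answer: 29286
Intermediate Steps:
S(l) = -7 + l
(S(-19) + g(112)) + 16768 = ((-7 - 19) + 112**2) + 16768 = (-26 + 12544) + 16768 = 12518 + 16768 = 29286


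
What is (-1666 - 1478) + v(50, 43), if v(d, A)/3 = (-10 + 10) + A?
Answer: -3015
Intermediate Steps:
v(d, A) = 3*A (v(d, A) = 3*((-10 + 10) + A) = 3*(0 + A) = 3*A)
(-1666 - 1478) + v(50, 43) = (-1666 - 1478) + 3*43 = -3144 + 129 = -3015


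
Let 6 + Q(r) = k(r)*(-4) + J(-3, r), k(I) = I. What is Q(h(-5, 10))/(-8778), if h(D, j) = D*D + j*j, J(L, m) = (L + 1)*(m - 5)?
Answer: 373/4389 ≈ 0.084985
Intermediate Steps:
J(L, m) = (1 + L)*(-5 + m)
h(D, j) = D² + j²
Q(r) = 4 - 6*r (Q(r) = -6 + (r*(-4) + (-5 + r - 5*(-3) - 3*r)) = -6 + (-4*r + (-5 + r + 15 - 3*r)) = -6 + (-4*r + (10 - 2*r)) = -6 + (10 - 6*r) = 4 - 6*r)
Q(h(-5, 10))/(-8778) = (4 - 6*((-5)² + 10²))/(-8778) = (4 - 6*(25 + 100))*(-1/8778) = (4 - 6*125)*(-1/8778) = (4 - 750)*(-1/8778) = -746*(-1/8778) = 373/4389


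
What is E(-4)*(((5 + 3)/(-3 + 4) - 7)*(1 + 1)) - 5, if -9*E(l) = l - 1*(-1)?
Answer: -13/3 ≈ -4.3333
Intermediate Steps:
E(l) = -1/9 - l/9 (E(l) = -(l - 1*(-1))/9 = -(l + 1)/9 = -(1 + l)/9 = -1/9 - l/9)
E(-4)*(((5 + 3)/(-3 + 4) - 7)*(1 + 1)) - 5 = (-1/9 - 1/9*(-4))*(((5 + 3)/(-3 + 4) - 7)*(1 + 1)) - 5 = (-1/9 + 4/9)*((8/1 - 7)*2) - 5 = ((8*1 - 7)*2)/3 - 5 = ((8 - 7)*2)/3 - 5 = (1*2)/3 - 5 = (1/3)*2 - 5 = 2/3 - 5 = -13/3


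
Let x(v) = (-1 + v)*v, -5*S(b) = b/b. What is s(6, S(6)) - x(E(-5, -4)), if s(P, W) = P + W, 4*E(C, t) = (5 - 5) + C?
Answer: 239/80 ≈ 2.9875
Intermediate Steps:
E(C, t) = C/4 (E(C, t) = ((5 - 5) + C)/4 = (0 + C)/4 = C/4)
S(b) = -1/5 (S(b) = -b/(5*b) = -1/5*1 = -1/5)
x(v) = v*(-1 + v)
s(6, S(6)) - x(E(-5, -4)) = (6 - 1/5) - (1/4)*(-5)*(-1 + (1/4)*(-5)) = 29/5 - (-5)*(-1 - 5/4)/4 = 29/5 - (-5)*(-9)/(4*4) = 29/5 - 1*45/16 = 29/5 - 45/16 = 239/80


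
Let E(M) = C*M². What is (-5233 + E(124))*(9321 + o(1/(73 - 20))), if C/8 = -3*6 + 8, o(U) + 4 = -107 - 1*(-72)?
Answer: -11466175266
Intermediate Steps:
o(U) = -39 (o(U) = -4 + (-107 - 1*(-72)) = -4 + (-107 + 72) = -4 - 35 = -39)
C = -80 (C = 8*(-3*6 + 8) = 8*(-18 + 8) = 8*(-10) = -80)
E(M) = -80*M²
(-5233 + E(124))*(9321 + o(1/(73 - 20))) = (-5233 - 80*124²)*(9321 - 39) = (-5233 - 80*15376)*9282 = (-5233 - 1230080)*9282 = -1235313*9282 = -11466175266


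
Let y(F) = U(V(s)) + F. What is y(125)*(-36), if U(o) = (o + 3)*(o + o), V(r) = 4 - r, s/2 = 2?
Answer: -4500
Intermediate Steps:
s = 4 (s = 2*2 = 4)
U(o) = 2*o*(3 + o) (U(o) = (3 + o)*(2*o) = 2*o*(3 + o))
y(F) = F (y(F) = 2*(4 - 1*4)*(3 + (4 - 1*4)) + F = 2*(4 - 4)*(3 + (4 - 4)) + F = 2*0*(3 + 0) + F = 2*0*3 + F = 0 + F = F)
y(125)*(-36) = 125*(-36) = -4500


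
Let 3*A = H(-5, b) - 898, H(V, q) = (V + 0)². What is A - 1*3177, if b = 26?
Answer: -3468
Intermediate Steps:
H(V, q) = V²
A = -291 (A = ((-5)² - 898)/3 = (25 - 898)/3 = (⅓)*(-873) = -291)
A - 1*3177 = -291 - 1*3177 = -291 - 3177 = -3468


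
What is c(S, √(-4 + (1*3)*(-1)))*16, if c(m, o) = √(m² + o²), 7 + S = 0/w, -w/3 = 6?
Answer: 16*√42 ≈ 103.69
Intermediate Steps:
w = -18 (w = -3*6 = -18)
S = -7 (S = -7 + 0/(-18) = -7 + 0*(-1/18) = -7 + 0 = -7)
c(S, √(-4 + (1*3)*(-1)))*16 = √((-7)² + (√(-4 + (1*3)*(-1)))²)*16 = √(49 + (√(-4 + 3*(-1)))²)*16 = √(49 + (√(-4 - 3))²)*16 = √(49 + (√(-7))²)*16 = √(49 + (I*√7)²)*16 = √(49 - 7)*16 = √42*16 = 16*√42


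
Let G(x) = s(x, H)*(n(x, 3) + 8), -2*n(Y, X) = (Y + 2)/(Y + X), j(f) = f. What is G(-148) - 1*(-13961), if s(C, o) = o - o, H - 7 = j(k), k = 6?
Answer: 13961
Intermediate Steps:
H = 13 (H = 7 + 6 = 13)
n(Y, X) = -(2 + Y)/(2*(X + Y)) (n(Y, X) = -(Y + 2)/(2*(Y + X)) = -(2 + Y)/(2*(X + Y)))
s(C, o) = 0
G(x) = 0 (G(x) = 0*((-1 - x/2)/(3 + x) + 8) = 0*(8 + (-1 - x/2)/(3 + x)) = 0)
G(-148) - 1*(-13961) = 0 - 1*(-13961) = 0 + 13961 = 13961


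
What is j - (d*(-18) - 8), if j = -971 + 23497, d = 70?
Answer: 23794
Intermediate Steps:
j = 22526
j - (d*(-18) - 8) = 22526 - (70*(-18) - 8) = 22526 - (-1260 - 8) = 22526 - 1*(-1268) = 22526 + 1268 = 23794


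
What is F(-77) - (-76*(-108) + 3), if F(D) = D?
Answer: -8288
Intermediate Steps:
F(-77) - (-76*(-108) + 3) = -77 - (-76*(-108) + 3) = -77 - (8208 + 3) = -77 - 1*8211 = -77 - 8211 = -8288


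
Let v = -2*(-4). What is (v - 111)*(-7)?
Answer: 721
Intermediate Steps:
v = 8
(v - 111)*(-7) = (8 - 111)*(-7) = -103*(-7) = 721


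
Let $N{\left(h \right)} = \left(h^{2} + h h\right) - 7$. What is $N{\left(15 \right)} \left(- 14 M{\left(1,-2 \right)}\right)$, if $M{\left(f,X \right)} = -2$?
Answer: $12404$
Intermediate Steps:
$N{\left(h \right)} = -7 + 2 h^{2}$ ($N{\left(h \right)} = \left(h^{2} + h^{2}\right) - 7 = 2 h^{2} - 7 = -7 + 2 h^{2}$)
$N{\left(15 \right)} \left(- 14 M{\left(1,-2 \right)}\right) = \left(-7 + 2 \cdot 15^{2}\right) \left(\left(-14\right) \left(-2\right)\right) = \left(-7 + 2 \cdot 225\right) 28 = \left(-7 + 450\right) 28 = 443 \cdot 28 = 12404$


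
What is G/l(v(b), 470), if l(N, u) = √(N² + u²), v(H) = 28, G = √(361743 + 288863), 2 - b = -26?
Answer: √36057235126/110842 ≈ 1.7131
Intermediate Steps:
b = 28 (b = 2 - 1*(-26) = 2 + 26 = 28)
G = √650606 ≈ 806.60
G/l(v(b), 470) = √650606/(√(28² + 470²)) = √650606/(√(784 + 220900)) = √650606/(√221684) = √650606/((2*√55421)) = √650606*(√55421/110842) = √36057235126/110842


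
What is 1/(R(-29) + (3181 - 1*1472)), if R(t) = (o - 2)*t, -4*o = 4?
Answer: 1/1796 ≈ 0.00055679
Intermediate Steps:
o = -1 (o = -¼*4 = -1)
R(t) = -3*t (R(t) = (-1 - 2)*t = -3*t)
1/(R(-29) + (3181 - 1*1472)) = 1/(-3*(-29) + (3181 - 1*1472)) = 1/(87 + (3181 - 1472)) = 1/(87 + 1709) = 1/1796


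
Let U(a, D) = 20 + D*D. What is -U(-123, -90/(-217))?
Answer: -949880/47089 ≈ -20.172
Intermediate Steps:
U(a, D) = 20 + D²
-U(-123, -90/(-217)) = -(20 + (-90/(-217))²) = -(20 + (-90*(-1/217))²) = -(20 + (90/217)²) = -(20 + 8100/47089) = -1*949880/47089 = -949880/47089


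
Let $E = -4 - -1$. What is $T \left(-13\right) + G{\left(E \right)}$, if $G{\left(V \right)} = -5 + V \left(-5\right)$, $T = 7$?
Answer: $-81$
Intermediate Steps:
$E = -3$ ($E = -4 + 1 = -3$)
$G{\left(V \right)} = -5 - 5 V$
$T \left(-13\right) + G{\left(E \right)} = 7 \left(-13\right) - -10 = -91 + \left(-5 + 15\right) = -91 + 10 = -81$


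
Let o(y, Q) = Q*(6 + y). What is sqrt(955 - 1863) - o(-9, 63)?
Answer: 189 + 2*I*sqrt(227) ≈ 189.0 + 30.133*I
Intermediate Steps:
sqrt(955 - 1863) - o(-9, 63) = sqrt(955 - 1863) - 63*(6 - 9) = sqrt(-908) - 63*(-3) = 2*I*sqrt(227) - 1*(-189) = 2*I*sqrt(227) + 189 = 189 + 2*I*sqrt(227)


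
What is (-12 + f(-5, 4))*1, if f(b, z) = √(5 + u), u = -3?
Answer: -12 + √2 ≈ -10.586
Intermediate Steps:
f(b, z) = √2 (f(b, z) = √(5 - 3) = √2)
(-12 + f(-5, 4))*1 = (-12 + √2)*1 = -12 + √2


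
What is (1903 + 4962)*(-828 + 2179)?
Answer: 9274615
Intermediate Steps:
(1903 + 4962)*(-828 + 2179) = 6865*1351 = 9274615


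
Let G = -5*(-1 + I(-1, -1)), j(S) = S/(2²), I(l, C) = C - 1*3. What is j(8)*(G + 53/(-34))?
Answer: 797/17 ≈ 46.882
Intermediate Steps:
I(l, C) = -3 + C (I(l, C) = C - 3 = -3 + C)
j(S) = S/4
G = 25 (G = -5*(-1 + (-3 - 1)) = -5*(-1 - 4) = -5*(-5) = 25)
j(8)*(G + 53/(-34)) = ((¼)*8)*(25 + 53/(-34)) = 2*(25 + 53*(-1/34)) = 2*(25 - 53/34) = 2*(797/34) = 797/17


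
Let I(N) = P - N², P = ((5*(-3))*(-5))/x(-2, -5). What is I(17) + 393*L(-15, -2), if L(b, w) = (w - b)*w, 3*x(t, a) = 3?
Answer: -10432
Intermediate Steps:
x(t, a) = 1 (x(t, a) = (⅓)*3 = 1)
L(b, w) = w*(w - b)
P = 75 (P = ((5*(-3))*(-5))/1 = -15*(-5)*1 = 75*1 = 75)
I(N) = 75 - N²
I(17) + 393*L(-15, -2) = (75 - 1*17²) + 393*(-2*(-2 - 1*(-15))) = (75 - 1*289) + 393*(-2*(-2 + 15)) = (75 - 289) + 393*(-2*13) = -214 + 393*(-26) = -214 - 10218 = -10432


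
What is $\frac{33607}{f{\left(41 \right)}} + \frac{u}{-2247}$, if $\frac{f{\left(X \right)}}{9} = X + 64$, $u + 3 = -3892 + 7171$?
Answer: $\frac{492647}{14445} \approx 34.105$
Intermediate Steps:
$u = 3276$ ($u = -3 + \left(-3892 + 7171\right) = -3 + 3279 = 3276$)
$f{\left(X \right)} = 576 + 9 X$ ($f{\left(X \right)} = 9 \left(X + 64\right) = 9 \left(64 + X\right) = 576 + 9 X$)
$\frac{33607}{f{\left(41 \right)}} + \frac{u}{-2247} = \frac{33607}{576 + 9 \cdot 41} + \frac{3276}{-2247} = \frac{33607}{576 + 369} + 3276 \left(- \frac{1}{2247}\right) = \frac{33607}{945} - \frac{156}{107} = 33607 \cdot \frac{1}{945} - \frac{156}{107} = \frac{4801}{135} - \frac{156}{107} = \frac{492647}{14445}$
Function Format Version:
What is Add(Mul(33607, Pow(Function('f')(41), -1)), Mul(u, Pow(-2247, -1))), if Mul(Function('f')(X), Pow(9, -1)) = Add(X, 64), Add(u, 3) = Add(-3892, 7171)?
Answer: Rational(492647, 14445) ≈ 34.105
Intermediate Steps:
u = 3276 (u = Add(-3, Add(-3892, 7171)) = Add(-3, 3279) = 3276)
Function('f')(X) = Add(576, Mul(9, X)) (Function('f')(X) = Mul(9, Add(X, 64)) = Mul(9, Add(64, X)) = Add(576, Mul(9, X)))
Add(Mul(33607, Pow(Function('f')(41), -1)), Mul(u, Pow(-2247, -1))) = Add(Mul(33607, Pow(Add(576, Mul(9, 41)), -1)), Mul(3276, Pow(-2247, -1))) = Add(Mul(33607, Pow(Add(576, 369), -1)), Mul(3276, Rational(-1, 2247))) = Add(Mul(33607, Pow(945, -1)), Rational(-156, 107)) = Add(Mul(33607, Rational(1, 945)), Rational(-156, 107)) = Add(Rational(4801, 135), Rational(-156, 107)) = Rational(492647, 14445)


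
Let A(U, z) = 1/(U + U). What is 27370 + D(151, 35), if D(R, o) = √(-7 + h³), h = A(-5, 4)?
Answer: 27370 + I*√70010/100 ≈ 27370.0 + 2.6459*I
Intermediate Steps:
A(U, z) = 1/(2*U)
h = -⅒ (h = (½)/(-5) = (½)*(-⅕) = -⅒ ≈ -0.10000)
D(R, o) = I*√70010/100 (D(R, o) = √(-7 + (-⅒)³) = √(-7 - 1/1000) = √(-7001/1000) = I*√70010/100)
27370 + D(151, 35) = 27370 + I*√70010/100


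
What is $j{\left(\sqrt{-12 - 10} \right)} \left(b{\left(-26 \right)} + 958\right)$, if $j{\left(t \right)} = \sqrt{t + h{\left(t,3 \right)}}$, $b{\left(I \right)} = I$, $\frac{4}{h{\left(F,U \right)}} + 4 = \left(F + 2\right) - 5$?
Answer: $932 \sqrt{\frac{18 + 7 i \sqrt{22}}{7 - i \sqrt{22}}} \approx 1326.2 + 1449.6 i$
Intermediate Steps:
$h{\left(F,U \right)} = \frac{4}{-7 + F}$ ($h{\left(F,U \right)} = \frac{4}{-4 + \left(\left(F + 2\right) - 5\right)} = \frac{4}{-4 + \left(\left(2 + F\right) - 5\right)} = \frac{4}{-4 + \left(-3 + F\right)} = \frac{4}{-7 + F}$)
$j{\left(t \right)} = \sqrt{t + \frac{4}{-7 + t}}$
$j{\left(\sqrt{-12 - 10} \right)} \left(b{\left(-26 \right)} + 958\right) = \sqrt{\frac{4 + \sqrt{-12 - 10} \left(-7 + \sqrt{-12 - 10}\right)}{-7 + \sqrt{-12 - 10}}} \left(-26 + 958\right) = \sqrt{\frac{4 + \sqrt{-22} \left(-7 + \sqrt{-22}\right)}{-7 + \sqrt{-22}}} \cdot 932 = \sqrt{\frac{4 + i \sqrt{22} \left(-7 + i \sqrt{22}\right)}{-7 + i \sqrt{22}}} \cdot 932 = 932 \sqrt{\frac{4 + i \sqrt{22} \left(-7 + i \sqrt{22}\right)}{-7 + i \sqrt{22}}}$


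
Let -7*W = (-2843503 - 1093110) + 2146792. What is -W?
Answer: -1789821/7 ≈ -2.5569e+5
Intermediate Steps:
W = 1789821/7 (W = -((-2843503 - 1093110) + 2146792)/7 = -(-3936613 + 2146792)/7 = -1/7*(-1789821) = 1789821/7 ≈ 2.5569e+5)
-W = -1*1789821/7 = -1789821/7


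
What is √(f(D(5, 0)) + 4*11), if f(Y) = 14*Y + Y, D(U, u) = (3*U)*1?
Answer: √269 ≈ 16.401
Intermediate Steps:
D(U, u) = 3*U
f(Y) = 15*Y
√(f(D(5, 0)) + 4*11) = √(15*(3*5) + 4*11) = √(15*15 + 44) = √(225 + 44) = √269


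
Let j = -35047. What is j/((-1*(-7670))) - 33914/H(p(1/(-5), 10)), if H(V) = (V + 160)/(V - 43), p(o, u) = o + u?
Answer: 43150228177/6511830 ≈ 6626.4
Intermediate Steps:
H(V) = (160 + V)/(-43 + V)
j/((-1*(-7670))) - 33914/H(p(1/(-5), 10)) = -35047/((-1*(-7670))) - 33914*(-43 + (1/(-5) + 10))/(160 + (1/(-5) + 10)) = -35047/7670 - 33914*(-43 + (-1/5 + 10))/(160 + (-1/5 + 10)) = -35047*1/7670 - 33914*(-43 + 49/5)/(160 + 49/5) = -35047/7670 - 33914/((849/5)/(-166/5)) = -35047/7670 - 33914/((-5/166*849/5)) = -35047/7670 - 33914/(-849/166) = -35047/7670 - 33914*(-166/849) = -35047/7670 + 5629724/849 = 43150228177/6511830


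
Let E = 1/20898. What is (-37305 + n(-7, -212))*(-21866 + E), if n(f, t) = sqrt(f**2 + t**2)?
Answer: 1894081239715/2322 - 456955667*sqrt(44993)/20898 ≈ 8.1107e+8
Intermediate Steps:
E = 1/20898 ≈ 4.7851e-5
(-37305 + n(-7, -212))*(-21866 + E) = (-37305 + sqrt((-7)**2 + (-212)**2))*(-21866 + 1/20898) = (-37305 + sqrt(49 + 44944))*(-456955667/20898) = (-37305 + sqrt(44993))*(-456955667/20898) = 1894081239715/2322 - 456955667*sqrt(44993)/20898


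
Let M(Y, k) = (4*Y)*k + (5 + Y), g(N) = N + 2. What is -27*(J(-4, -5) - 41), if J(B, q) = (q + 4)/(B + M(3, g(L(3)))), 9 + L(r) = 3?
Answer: 48681/44 ≈ 1106.4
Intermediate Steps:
L(r) = -6 (L(r) = -9 + 3 = -6)
g(N) = 2 + N
M(Y, k) = 5 + Y + 4*Y*k (M(Y, k) = 4*Y*k + (5 + Y) = 5 + Y + 4*Y*k)
J(B, q) = (4 + q)/(-40 + B) (J(B, q) = (q + 4)/(B + (5 + 3 + 4*3*(2 - 6))) = (4 + q)/(B + (5 + 3 + 4*3*(-4))) = (4 + q)/(B + (5 + 3 - 48)) = (4 + q)/(B - 40) = (4 + q)/(-40 + B))
-27*(J(-4, -5) - 41) = -27*((4 - 5)/(-40 - 4) - 41) = -27*(-1/(-44) - 41) = -27*(-1/44*(-1) - 41) = -27*(1/44 - 41) = -27*(-1803/44) = 48681/44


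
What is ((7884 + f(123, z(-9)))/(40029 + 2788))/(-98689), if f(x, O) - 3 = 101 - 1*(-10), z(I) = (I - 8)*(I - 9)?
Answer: -7998/4225566913 ≈ -1.8928e-6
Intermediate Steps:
z(I) = (-9 + I)*(-8 + I) (z(I) = (-8 + I)*(-9 + I) = (-9 + I)*(-8 + I))
f(x, O) = 114 (f(x, O) = 3 + (101 - 1*(-10)) = 3 + (101 + 10) = 3 + 111 = 114)
((7884 + f(123, z(-9)))/(40029 + 2788))/(-98689) = ((7884 + 114)/(40029 + 2788))/(-98689) = (7998/42817)*(-1/98689) = -7998/4225566913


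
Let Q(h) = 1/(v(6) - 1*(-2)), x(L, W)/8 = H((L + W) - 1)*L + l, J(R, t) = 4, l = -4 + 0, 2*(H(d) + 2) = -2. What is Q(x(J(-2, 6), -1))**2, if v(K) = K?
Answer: 1/64 ≈ 0.015625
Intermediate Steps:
H(d) = -3 (H(d) = -2 + (1/2)*(-2) = -2 - 1 = -3)
l = -4
x(L, W) = -32 - 24*L (x(L, W) = 8*(-3*L - 4) = 8*(-4 - 3*L) = -32 - 24*L)
Q(h) = 1/8 (Q(h) = 1/(6 - 1*(-2)) = 1/(6 + 2) = 1/8)
Q(x(J(-2, 6), -1))**2 = (1/8)**2 = 1/64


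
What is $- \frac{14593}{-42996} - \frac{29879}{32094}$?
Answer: $- \frac{136054957}{229985604} \approx -0.59158$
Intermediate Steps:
$- \frac{14593}{-42996} - \frac{29879}{32094} = \left(-14593\right) \left(- \frac{1}{42996}\right) - \frac{29879}{32094} = \frac{14593}{42996} - \frac{29879}{32094} = - \frac{136054957}{229985604}$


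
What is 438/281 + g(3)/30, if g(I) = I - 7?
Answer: 6008/4215 ≈ 1.4254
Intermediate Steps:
g(I) = -7 + I
438/281 + g(3)/30 = 438/281 + (-7 + 3)/30 = 438*(1/281) - 4*1/30 = 438/281 - 2/15 = 6008/4215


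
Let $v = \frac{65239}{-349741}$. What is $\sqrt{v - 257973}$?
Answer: $\frac{2 i \sqrt{7888740529234978}}{349741} \approx 507.91 i$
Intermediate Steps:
$v = - \frac{65239}{349741}$ ($v = 65239 \left(- \frac{1}{349741}\right) = - \frac{65239}{349741} \approx -0.18654$)
$\sqrt{v - 257973} = \sqrt{- \frac{65239}{349741} - 257973} = \sqrt{- \frac{90223800232}{349741}} = \frac{2 i \sqrt{7888740529234978}}{349741}$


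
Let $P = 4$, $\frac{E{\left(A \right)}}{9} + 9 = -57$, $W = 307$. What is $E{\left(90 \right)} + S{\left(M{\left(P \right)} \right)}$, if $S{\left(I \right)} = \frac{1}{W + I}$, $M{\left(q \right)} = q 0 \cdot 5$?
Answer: $- \frac{182357}{307} \approx -594.0$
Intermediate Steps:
$E{\left(A \right)} = -594$ ($E{\left(A \right)} = -81 + 9 \left(-57\right) = -81 - 513 = -594$)
$M{\left(q \right)} = 0$ ($M{\left(q \right)} = 0 \cdot 5 = 0$)
$S{\left(I \right)} = \frac{1}{307 + I}$
$E{\left(90 \right)} + S{\left(M{\left(P \right)} \right)} = -594 + \frac{1}{307 + 0} = -594 + \frac{1}{307} = - \frac{182357}{307}$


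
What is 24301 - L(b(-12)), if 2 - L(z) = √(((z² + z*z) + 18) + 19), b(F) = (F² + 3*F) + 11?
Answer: 24299 + 3*√3151 ≈ 24467.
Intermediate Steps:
b(F) = 11 + F² + 3*F
L(z) = 2 - √(37 + 2*z²) (L(z) = 2 - √(((z² + z*z) + 18) + 19) = 2 - √(((z² + z²) + 18) + 19) = 2 - √((2*z² + 18) + 19) = 2 - √((18 + 2*z²) + 19) = 2 - √(37 + 2*z²))
24301 - L(b(-12)) = 24301 - (2 - √(37 + 2*(11 + (-12)² + 3*(-12))²)) = 24301 - (2 - √(37 + 2*(11 + 144 - 36)²)) = 24301 - (2 - √(37 + 2*119²)) = 24301 - (2 - √(37 + 2*14161)) = 24301 - (2 - √(37 + 28322)) = 24301 - (2 - √28359) = 24301 - (2 - 3*√3151) = 24301 + (-2 + 3*√3151) = 24299 + 3*√3151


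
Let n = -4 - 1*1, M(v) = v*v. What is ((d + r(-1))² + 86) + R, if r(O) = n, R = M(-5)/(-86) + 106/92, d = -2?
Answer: 134367/989 ≈ 135.86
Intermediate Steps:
M(v) = v²
n = -5 (n = -4 - 1 = -5)
R = 852/989 (R = (-5)²/(-86) + 106/92 = 25*(-1/86) + 106*(1/92) = -25/86 + 53/46 = 852/989 ≈ 0.86148)
r(O) = -5
((d + r(-1))² + 86) + R = ((-2 - 5)² + 86) + 852/989 = ((-7)² + 86) + 852/989 = (49 + 86) + 852/989 = 135 + 852/989 = 134367/989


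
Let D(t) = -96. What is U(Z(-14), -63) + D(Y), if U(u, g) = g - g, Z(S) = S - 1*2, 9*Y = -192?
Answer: -96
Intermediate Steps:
Y = -64/3 (Y = (⅑)*(-192) = -64/3 ≈ -21.333)
Z(S) = -2 + S (Z(S) = S - 2 = -2 + S)
U(u, g) = 0
U(Z(-14), -63) + D(Y) = 0 - 96 = -96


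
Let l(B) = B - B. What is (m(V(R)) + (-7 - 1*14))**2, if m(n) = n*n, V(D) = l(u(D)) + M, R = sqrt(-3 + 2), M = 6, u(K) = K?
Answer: 225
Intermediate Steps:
l(B) = 0
R = I (R = sqrt(-1) = I ≈ 1.0*I)
V(D) = 6 (V(D) = 0 + 6 = 6)
m(n) = n**2
(m(V(R)) + (-7 - 1*14))**2 = (6**2 + (-7 - 1*14))**2 = (36 + (-7 - 14))**2 = (36 - 21)**2 = 15**2 = 225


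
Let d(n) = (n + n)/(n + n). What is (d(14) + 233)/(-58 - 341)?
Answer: -78/133 ≈ -0.58647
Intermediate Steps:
d(n) = 1 (d(n) = (2*n)/((2*n)) = (2*n)*(1/(2*n)) = 1)
(d(14) + 233)/(-58 - 341) = (1 + 233)/(-58 - 341) = 234/(-399) = 234*(-1/399) = -78/133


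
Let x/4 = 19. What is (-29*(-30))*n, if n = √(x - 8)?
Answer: 1740*√17 ≈ 7174.2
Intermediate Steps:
x = 76 (x = 4*19 = 76)
n = 2*√17 (n = √(76 - 8) = √68 = 2*√17 ≈ 8.2462)
(-29*(-30))*n = (-29*(-30))*(2*√17) = 870*(2*√17) = 1740*√17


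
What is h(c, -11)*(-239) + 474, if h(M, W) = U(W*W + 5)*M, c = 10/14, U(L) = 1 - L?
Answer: 152693/7 ≈ 21813.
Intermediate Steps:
c = 5/7 (c = 10*(1/14) = 5/7 ≈ 0.71429)
h(M, W) = M*(-4 - W²) (h(M, W) = (1 - (W*W + 5))*M = (1 - (W² + 5))*M = (1 - (5 + W²))*M = (1 + (-5 - W²))*M = (-4 - W²)*M = M*(-4 - W²))
h(c, -11)*(-239) + 474 = -1*5/7*(4 + (-11)²)*(-239) + 474 = -1*5/7*(4 + 121)*(-239) + 474 = -1*5/7*125*(-239) + 474 = -625/7*(-239) + 474 = 149375/7 + 474 = 152693/7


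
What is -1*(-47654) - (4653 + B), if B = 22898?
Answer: 20103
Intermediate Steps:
-1*(-47654) - (4653 + B) = -1*(-47654) - (4653 + 22898) = 47654 - 1*27551 = 47654 - 27551 = 20103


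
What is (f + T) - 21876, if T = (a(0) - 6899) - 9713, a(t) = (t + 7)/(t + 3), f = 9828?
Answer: -85973/3 ≈ -28658.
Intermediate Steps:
a(t) = (7 + t)/(3 + t)
T = -49829/3 (T = ((7 + 0)/(3 + 0) - 6899) - 9713 = (7/3 - 6899) - 9713 = -20690/3 - 9713 = -49829/3 ≈ -16610.)
(f + T) - 21876 = (9828 - 49829/3) - 21876 = -20345/3 - 21876 = -85973/3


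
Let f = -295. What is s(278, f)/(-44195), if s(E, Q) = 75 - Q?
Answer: -74/8839 ≈ -0.0083720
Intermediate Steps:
s(278, f)/(-44195) = (75 - 1*(-295))/(-44195) = (75 + 295)*(-1/44195) = 370*(-1/44195) = -74/8839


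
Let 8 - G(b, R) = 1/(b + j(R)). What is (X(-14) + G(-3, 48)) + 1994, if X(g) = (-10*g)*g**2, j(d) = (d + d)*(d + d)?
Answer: 271249145/9213 ≈ 29442.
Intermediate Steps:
j(d) = 4*d**2 (j(d) = (2*d)*(2*d) = 4*d**2)
G(b, R) = 8 - 1/(b + 4*R**2)
X(g) = -10*g**3
(X(-14) + G(-3, 48)) + 1994 = (-10*(-14)**3 + (-1 + 8*(-3) + 32*48**2)/(-3 + 4*48**2)) + 1994 = (-10*(-2744) + (-1 - 24 + 32*2304)/(-3 + 4*2304)) + 1994 = (27440 + (-1 - 24 + 73728)/(-3 + 9216)) + 1994 = (27440 + 73703/9213) + 1994 = 252878423/9213 + 1994 = 271249145/9213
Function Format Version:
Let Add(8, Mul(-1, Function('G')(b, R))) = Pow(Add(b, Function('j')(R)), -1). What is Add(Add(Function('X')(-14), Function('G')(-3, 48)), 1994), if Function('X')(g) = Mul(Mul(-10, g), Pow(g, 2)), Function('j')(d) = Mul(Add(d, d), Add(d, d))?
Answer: Rational(271249145, 9213) ≈ 29442.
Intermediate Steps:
Function('j')(d) = Mul(4, Pow(d, 2)) (Function('j')(d) = Mul(Mul(2, d), Mul(2, d)) = Mul(4, Pow(d, 2)))
Function('G')(b, R) = Add(8, Mul(-1, Pow(Add(b, Mul(4, Pow(R, 2))), -1)))
Function('X')(g) = Mul(-10, Pow(g, 3))
Add(Add(Function('X')(-14), Function('G')(-3, 48)), 1994) = Add(Add(Mul(-10, Pow(-14, 3)), Mul(Pow(Add(-3, Mul(4, Pow(48, 2))), -1), Add(-1, Mul(8, -3), Mul(32, Pow(48, 2))))), 1994) = Add(Add(Mul(-10, -2744), Mul(Pow(Add(-3, Mul(4, 2304)), -1), Add(-1, -24, Mul(32, 2304)))), 1994) = Add(Add(27440, Mul(Pow(Add(-3, 9216), -1), Add(-1, -24, 73728))), 1994) = Add(Add(27440, Mul(Pow(9213, -1), 73703)), 1994) = Add(Add(27440, Mul(Rational(1, 9213), 73703)), 1994) = Add(Add(27440, Rational(73703, 9213)), 1994) = Add(Rational(252878423, 9213), 1994) = Rational(271249145, 9213)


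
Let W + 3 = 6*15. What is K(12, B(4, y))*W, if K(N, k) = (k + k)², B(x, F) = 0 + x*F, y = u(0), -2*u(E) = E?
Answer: 0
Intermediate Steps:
u(E) = -E/2
y = 0 (y = -½*0 = 0)
B(x, F) = F*x (B(x, F) = 0 + F*x = F*x)
W = 87 (W = -3 + 6*15 = -3 + 90 = 87)
K(N, k) = 4*k² (K(N, k) = (2*k)² = 4*k²)
K(12, B(4, y))*W = (4*(0*4)²)*87 = (4*0²)*87 = (4*0)*87 = 0*87 = 0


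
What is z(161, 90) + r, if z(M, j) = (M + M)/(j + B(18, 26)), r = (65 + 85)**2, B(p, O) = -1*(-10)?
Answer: 1125161/50 ≈ 22503.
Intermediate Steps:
B(p, O) = 10
r = 22500 (r = 150**2 = 22500)
z(M, j) = 2*M/(10 + j) (z(M, j) = (M + M)/(j + 10) = (2*M)/(10 + j) = 2*M/(10 + j))
z(161, 90) + r = 2*161/(10 + 90) + 22500 = 2*161/100 + 22500 = 2*161*(1/100) + 22500 = 161/50 + 22500 = 1125161/50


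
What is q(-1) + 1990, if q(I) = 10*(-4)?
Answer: 1950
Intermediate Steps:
q(I) = -40
q(-1) + 1990 = -40 + 1990 = 1950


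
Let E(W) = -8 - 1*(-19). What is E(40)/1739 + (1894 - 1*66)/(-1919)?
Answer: -3157783/3337141 ≈ -0.94625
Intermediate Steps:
E(W) = 11 (E(W) = -8 + 19 = 11)
E(40)/1739 + (1894 - 1*66)/(-1919) = 11/1739 + (1894 - 1*66)/(-1919) = 11*(1/1739) + (1894 - 66)*(-1/1919) = 11/1739 + 1828*(-1/1919) = 11/1739 - 1828/1919 = -3157783/3337141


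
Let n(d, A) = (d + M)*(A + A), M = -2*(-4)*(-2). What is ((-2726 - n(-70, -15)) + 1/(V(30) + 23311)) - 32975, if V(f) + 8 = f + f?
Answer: -894359002/23363 ≈ -38281.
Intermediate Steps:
V(f) = -8 + 2*f (V(f) = -8 + (f + f) = -8 + 2*f)
M = -16 (M = 8*(-2) = -16)
n(d, A) = 2*A*(-16 + d) (n(d, A) = (d - 16)*(A + A) = (-16 + d)*(2*A) = 2*A*(-16 + d))
((-2726 - n(-70, -15)) + 1/(V(30) + 23311)) - 32975 = ((-2726 - 2*(-15)*(-16 - 70)) + 1/((-8 + 2*30) + 23311)) - 32975 = ((-2726 - 2*(-15)*(-86)) + 1/((-8 + 60) + 23311)) - 32975 = ((-2726 - 1*2580) + 1/(52 + 23311)) - 32975 = ((-2726 - 2580) + 1/23363) - 32975 = (-5306 + 1/23363) - 32975 = -123964077/23363 - 32975 = -894359002/23363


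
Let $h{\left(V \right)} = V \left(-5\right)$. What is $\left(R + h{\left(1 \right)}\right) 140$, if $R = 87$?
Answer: $11480$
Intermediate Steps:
$h{\left(V \right)} = - 5 V$
$\left(R + h{\left(1 \right)}\right) 140 = \left(87 - 5\right) 140 = 82 \cdot 140 = 11480$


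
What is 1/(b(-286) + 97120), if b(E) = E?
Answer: 1/96834 ≈ 1.0327e-5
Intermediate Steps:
1/(b(-286) + 97120) = 1/(-286 + 97120) = 1/96834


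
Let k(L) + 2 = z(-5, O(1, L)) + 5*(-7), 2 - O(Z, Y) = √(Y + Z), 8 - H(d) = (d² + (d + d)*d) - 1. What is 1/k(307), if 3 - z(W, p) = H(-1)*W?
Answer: -¼ ≈ -0.25000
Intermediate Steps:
H(d) = 9 - 3*d² (H(d) = 8 - ((d² + (d + d)*d) - 1) = 8 - ((d² + (2*d)*d) - 1) = 8 - ((d² + 2*d²) - 1) = 8 - (3*d² - 1) = 8 - (-1 + 3*d²) = 8 + (1 - 3*d²) = 9 - 3*d²)
O(Z, Y) = 2 - √(Y + Z)
z(W, p) = 3 - 6*W (z(W, p) = 3 - (9 - 3*(-1)²)*W = 3 - (9 - 3*1)*W = 3 - (9 - 3)*W = 3 - 6*W)
k(L) = -4 (k(L) = -2 + ((3 - 6*(-5)) + 5*(-7)) = -2 + ((3 + 30) - 35) = -2 + (33 - 35) = -2 - 2 = -4)
1/k(307) = 1/(-4) = -¼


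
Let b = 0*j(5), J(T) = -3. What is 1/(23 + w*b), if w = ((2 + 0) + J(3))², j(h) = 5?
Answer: 1/23 ≈ 0.043478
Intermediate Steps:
b = 0 (b = 0*5 = 0)
w = 1 (w = ((2 + 0) - 3)² = (2 - 3)² = (-1)² = 1)
1/(23 + w*b) = 1/(23 + 1*0) = 1/(23 + 0) = 1/23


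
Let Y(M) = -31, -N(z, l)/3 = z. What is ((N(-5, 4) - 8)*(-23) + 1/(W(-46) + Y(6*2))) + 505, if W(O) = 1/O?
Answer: 490842/1427 ≈ 343.97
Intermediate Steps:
N(z, l) = -3*z
((N(-5, 4) - 8)*(-23) + 1/(W(-46) + Y(6*2))) + 505 = ((-3*(-5) - 8)*(-23) + 1/(1/(-46) - 31)) + 505 = ((15 - 8)*(-23) + 1/(-1/46 - 31)) + 505 = (7*(-23) + 1/(-1427/46)) + 505 = (-161 - 46/1427) + 505 = -229793/1427 + 505 = 490842/1427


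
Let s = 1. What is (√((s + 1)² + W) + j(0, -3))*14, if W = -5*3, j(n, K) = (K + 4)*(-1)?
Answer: -14 + 14*I*√11 ≈ -14.0 + 46.433*I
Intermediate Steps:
j(n, K) = -4 - K (j(n, K) = (4 + K)*(-1) = -4 - K)
W = -15
(√((s + 1)² + W) + j(0, -3))*14 = (√((1 + 1)² - 15) + (-4 - 1*(-3)))*14 = (√(2² - 15) + (-4 + 3))*14 = (√(4 - 15) - 1)*14 = (√(-11) - 1)*14 = (I*√11 - 1)*14 = (-1 + I*√11)*14 = -14 + 14*I*√11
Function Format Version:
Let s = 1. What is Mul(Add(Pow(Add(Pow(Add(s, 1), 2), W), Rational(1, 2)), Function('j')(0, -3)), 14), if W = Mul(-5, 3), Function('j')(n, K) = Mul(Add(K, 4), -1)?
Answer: Add(-14, Mul(14, I, Pow(11, Rational(1, 2)))) ≈ Add(-14.000, Mul(46.433, I))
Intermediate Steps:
Function('j')(n, K) = Add(-4, Mul(-1, K)) (Function('j')(n, K) = Mul(Add(4, K), -1) = Add(-4, Mul(-1, K)))
W = -15
Mul(Add(Pow(Add(Pow(Add(s, 1), 2), W), Rational(1, 2)), Function('j')(0, -3)), 14) = Mul(Add(Pow(Add(Pow(Add(1, 1), 2), -15), Rational(1, 2)), Add(-4, Mul(-1, -3))), 14) = Mul(Add(Pow(Add(Pow(2, 2), -15), Rational(1, 2)), Add(-4, 3)), 14) = Mul(Add(Pow(Add(4, -15), Rational(1, 2)), -1), 14) = Mul(Add(Pow(-11, Rational(1, 2)), -1), 14) = Mul(Add(Mul(I, Pow(11, Rational(1, 2))), -1), 14) = Mul(Add(-1, Mul(I, Pow(11, Rational(1, 2)))), 14) = Add(-14, Mul(14, I, Pow(11, Rational(1, 2))))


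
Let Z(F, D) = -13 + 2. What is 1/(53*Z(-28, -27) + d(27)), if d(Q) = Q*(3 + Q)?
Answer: 1/227 ≈ 0.0044053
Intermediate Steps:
Z(F, D) = -11
1/(53*Z(-28, -27) + d(27)) = 1/(53*(-11) + 27*(3 + 27)) = 1/(-583 + 27*30) = 1/(-583 + 810) = 1/227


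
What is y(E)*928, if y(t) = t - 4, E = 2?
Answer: -1856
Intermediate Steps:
y(t) = -4 + t
y(E)*928 = (-4 + 2)*928 = -2*928 = -1856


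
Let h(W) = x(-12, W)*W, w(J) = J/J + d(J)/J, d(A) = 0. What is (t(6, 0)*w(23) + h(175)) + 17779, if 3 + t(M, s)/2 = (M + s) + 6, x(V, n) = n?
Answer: 48422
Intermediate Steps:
t(M, s) = 6 + 2*M + 2*s (t(M, s) = -6 + 2*((M + s) + 6) = -6 + 2*(6 + M + s) = -6 + (12 + 2*M + 2*s) = 6 + 2*M + 2*s)
w(J) = 1 (w(J) = J/J + 0/J = 1 + 0 = 1)
h(W) = W**2 (h(W) = W*W = W**2)
(t(6, 0)*w(23) + h(175)) + 17779 = ((6 + 2*6 + 2*0)*1 + 175**2) + 17779 = ((6 + 12 + 0)*1 + 30625) + 17779 = (18*1 + 30625) + 17779 = (18 + 30625) + 17779 = 30643 + 17779 = 48422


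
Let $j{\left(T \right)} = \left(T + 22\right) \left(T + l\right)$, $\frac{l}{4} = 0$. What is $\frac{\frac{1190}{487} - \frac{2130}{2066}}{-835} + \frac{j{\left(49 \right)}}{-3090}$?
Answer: $- \frac{292719889573}{259599728130} \approx -1.1276$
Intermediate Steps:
$l = 0$ ($l = 4 \cdot 0 = 0$)
$j{\left(T \right)} = T \left(22 + T\right)$ ($j{\left(T \right)} = \left(T + 22\right) \left(T + 0\right) = \left(22 + T\right) T = T \left(22 + T\right)$)
$\frac{\frac{1190}{487} - \frac{2130}{2066}}{-835} + \frac{j{\left(49 \right)}}{-3090} = \frac{\frac{1190}{487} - \frac{2130}{2066}}{-835} + \frac{49 \left(22 + 49\right)}{-3090} = \left(1190 \cdot \frac{1}{487} - \frac{1065}{1033}\right) \left(- \frac{1}{835}\right) + 49 \cdot 71 \left(- \frac{1}{3090}\right) = \left(\frac{1190}{487} - \frac{1065}{1033}\right) \left(- \frac{1}{835}\right) + 3479 \left(- \frac{1}{3090}\right) = \frac{710615}{503071} \left(- \frac{1}{835}\right) - \frac{3479}{3090} = - \frac{142123}{84012857} - \frac{3479}{3090} = - \frac{292719889573}{259599728130}$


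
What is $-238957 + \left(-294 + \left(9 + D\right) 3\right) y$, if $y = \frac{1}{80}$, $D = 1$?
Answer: $- \frac{2389603}{10} \approx -2.3896 \cdot 10^{5}$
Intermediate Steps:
$y = \frac{1}{80} \approx 0.0125$
$-238957 + \left(-294 + \left(9 + D\right) 3\right) y = -238957 + \left(-294 + \left(9 + 1\right) 3\right) \frac{1}{80} = -238957 + \left(-294 + 10 \cdot 3\right) \frac{1}{80} = -238957 + \left(-294 + 30\right) \frac{1}{80} = -238957 - \frac{33}{10} = - \frac{2389603}{10}$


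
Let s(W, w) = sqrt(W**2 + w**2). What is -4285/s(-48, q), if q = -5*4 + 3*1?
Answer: -4285*sqrt(2593)/2593 ≈ -84.149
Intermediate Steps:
q = -17 (q = -20 + 3 = -17)
-4285/s(-48, q) = -4285/sqrt((-48)**2 + (-17)**2) = -4285/sqrt(2304 + 289) = -4285*sqrt(2593)/2593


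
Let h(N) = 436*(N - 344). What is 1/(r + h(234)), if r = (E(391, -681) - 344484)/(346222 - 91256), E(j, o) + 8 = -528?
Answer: -127483/6114257190 ≈ -2.0850e-5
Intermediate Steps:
h(N) = -149984 + 436*N (h(N) = 436*(-344 + N) = -149984 + 436*N)
E(j, o) = -536 (E(j, o) = -8 - 528 = -536)
r = -172510/127483 (r = (-536 - 344484)/(346222 - 91256) = -345020/254966 = -345020*1/254966 = -172510/127483 ≈ -1.3532)
1/(r + h(234)) = 1/(-172510/127483 + (-149984 + 436*234)) = 1/(-172510/127483 + (-149984 + 102024)) = 1/(-172510/127483 - 47960) = 1/(-6114257190/127483) = -127483/6114257190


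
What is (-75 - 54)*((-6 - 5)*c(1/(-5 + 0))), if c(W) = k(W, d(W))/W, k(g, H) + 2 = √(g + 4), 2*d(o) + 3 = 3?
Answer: 14190 - 1419*√95 ≈ 359.30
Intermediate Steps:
d(o) = 0 (d(o) = -3/2 + (½)*3 = -3/2 + 3/2 = 0)
k(g, H) = -2 + √(4 + g) (k(g, H) = -2 + √(g + 4) = -2 + √(4 + g))
c(W) = (-2 + √(4 + W))/W
(-75 - 54)*((-6 - 5)*c(1/(-5 + 0))) = (-75 - 54)*((-6 - 5)*((-2 + √(4 + 1/(-5 + 0)))/(1/(-5 + 0)))) = -(-1419)*(-2 + √(4 + 1/(-5)))/(1/(-5)) = -(-1419)*(-2 + √(4 - ⅕))/(-⅕) = -(-1419)*(-5*(-2 + √(19/5))) = -(-1419)*(-5*(-2 + √95/5)) = -(-1419)*(10 - √95) = -129*(-110 + 11*√95) = 14190 - 1419*√95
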